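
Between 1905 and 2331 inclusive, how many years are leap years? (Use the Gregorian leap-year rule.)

103

Multiples of 4 in [1905,2331]: 106.
Of those, multiples of 100: 4 (not leap unless ÷400).
Multiples of 400: 1.
Leap years = 106 − 4 + 1 = 103.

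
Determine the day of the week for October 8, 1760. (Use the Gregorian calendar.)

Wednesday

Doomsday rule: the anchor day for the 1700s is Sunday. For year 60: 60÷12 = 5 r 0, and 0÷4 = 0, so 5+0+0 = 5.
Sunday + 5 ≡ Friday — that's 1760's doomsday.
In October the doomsday date is Oct 10.
Oct 8 is 2 days before Oct 10; 2 mod 7 = 2, so Friday − 2 = Wednesday.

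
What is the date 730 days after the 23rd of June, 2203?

+366 (one year; includes Feb 29, 2204) → Jun 23, 2204 (364 left).
Jun has 30 days: +8 → Jul 1, 2204 (356 left).
Jul has 31 days: +31 → Aug 1, 2204 (325 left).
Aug has 31 days: +31 → Sep 1, 2204 (294 left).
Sep has 30 days: +30 → Oct 1, 2204 (264 left).
Oct has 31 days: +31 → Nov 1, 2204 (233 left).
Nov has 30 days: +30 → Dec 1, 2204 (203 left).
Dec has 31 days: +31 → Jan 1, 2205 (172 left).
Jan has 31 days: +31 → Feb 1, 2205 (141 left).
Feb has 28 days: +28 → Mar 1, 2205 (113 left).
Mar has 31 days: +31 → Apr 1, 2205 (82 left).
Apr has 30 days: +30 → May 1, 2205 (52 left).
May has 31 days: +31 → Jun 1, 2205 (21 left).
+21 → Jun 22, 2205.

June 22, 2205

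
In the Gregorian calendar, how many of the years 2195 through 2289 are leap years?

Multiples of 4 in [2195,2289]: 24.
Of those, multiples of 100: 1 (not leap unless ÷400).
Multiples of 400: 0.
Leap years = 24 − 1 + 0 = 23.

23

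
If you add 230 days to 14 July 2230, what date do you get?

Jul has 31 days: +18 → Aug 1, 2230 (212 left).
Aug has 31 days: +31 → Sep 1, 2230 (181 left).
Sep has 30 days: +30 → Oct 1, 2230 (151 left).
Oct has 31 days: +31 → Nov 1, 2230 (120 left).
Nov has 30 days: +30 → Dec 1, 2230 (90 left).
Dec has 31 days: +31 → Jan 1, 2231 (59 left).
Jan has 31 days: +31 → Feb 1, 2231 (28 left).
Feb has 28 days: +28 → Mar 1, 2231 (0 left).

March 1, 2231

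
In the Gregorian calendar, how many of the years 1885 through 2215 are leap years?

79

Multiples of 4 in [1885,2215]: 82.
Of those, multiples of 100: 4 (not leap unless ÷400).
Multiples of 400: 1.
Leap years = 82 − 4 + 1 = 79.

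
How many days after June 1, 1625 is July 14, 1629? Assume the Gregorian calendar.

1504

Jun 1, 1625 → Jun 1, 1626: 365 days.
Jun 1, 1626 → Jun 1, 1627: 365 days.
Jun 1, 1627 → Jun 1, 1628: 366 days (Feb 29, 1628 is in that span).
Jun 1, 1628 → Jun 1, 1629: 365 days.
Jun 1, 1629 → Jul 1, 1629: 30 days (June has 30).
Jul 1, 1629 → Jul 14, 1629: 13 days.
Total: 1504 days.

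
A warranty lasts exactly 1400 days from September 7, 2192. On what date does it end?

July 8, 2196

+365 (one year) → Sep 7, 2193 (1035 left).
+365 (one year) → Sep 7, 2194 (670 left).
+365 (one year) → Sep 7, 2195 (305 left).
Sep has 30 days: +24 → Oct 1, 2195 (281 left).
Oct has 31 days: +31 → Nov 1, 2195 (250 left).
Nov has 30 days: +30 → Dec 1, 2195 (220 left).
Dec has 31 days: +31 → Jan 1, 2196 (189 left).
Jan has 31 days: +31 → Feb 1, 2196 (158 left).
Feb has 29 days: +29 → Mar 1, 2196 (129 left).
Mar has 31 days: +31 → Apr 1, 2196 (98 left).
Apr has 30 days: +30 → May 1, 2196 (68 left).
May has 31 days: +31 → Jun 1, 2196 (37 left).
Jun has 30 days: +30 → Jul 1, 2196 (7 left).
+7 → Jul 8, 2196.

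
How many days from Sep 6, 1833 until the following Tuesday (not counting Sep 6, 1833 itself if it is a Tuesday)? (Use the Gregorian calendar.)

Sep 6, 1833 is a Friday.
From Friday to the next Tuesday is 4 days.

4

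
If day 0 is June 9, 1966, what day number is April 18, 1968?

679

Jun 9, 1966 → Jun 9, 1967: 365 days.
Jun 9, 1967 → Jul 9, 1967: 30 days (June has 30).
Jul 9, 1967 → Aug 9, 1967: 31 days (July has 31).
Aug 9, 1967 → Sep 9, 1967: 31 days (August has 31).
Sep 9, 1967 → Oct 9, 1967: 30 days (September has 30).
Oct 9, 1967 → Nov 9, 1967: 31 days (October has 31).
Nov 9, 1967 → Dec 9, 1967: 30 days (November has 30).
Dec 9, 1967 → Jan 9, 1968: 31 days (December has 31).
Jan 9, 1968 → Feb 9, 1968: 31 days (January has 31).
Feb 9, 1968 → Mar 9, 1968: 29 days (February has 29).
Mar 9, 1968 → Apr 9, 1968: 31 days (March has 31).
Apr 9, 1968 → Apr 18, 1968: 9 days.
Total: 679 days.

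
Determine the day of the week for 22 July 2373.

Sunday

Doomsday rule: the anchor day for the 2300s is Wednesday. For year 73: 73÷12 = 6 r 1, and 1÷4 = 0, so 6+1+0 = 7.
Wednesday + 7 ≡ Wednesday — that's 2373's doomsday.
In July the doomsday date is Jul 11.
Jul 22 is 11 days after Jul 11; 11 mod 7 = 4, so Wednesday + 4 = Sunday.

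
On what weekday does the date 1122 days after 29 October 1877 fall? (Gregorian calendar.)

Oct 29, 1877 is a Monday.
1122 mod 7 = 2, so 1122 days after a Monday is Monday + 2 = Wednesday.

Wednesday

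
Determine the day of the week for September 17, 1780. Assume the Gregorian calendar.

Sunday

Doomsday rule: the anchor day for the 1700s is Sunday. For year 80: 80÷12 = 6 r 8, and 8÷4 = 2, so 6+8+2 = 16.
Sunday + 16 ≡ Tuesday — that's 1780's doomsday.
In September the doomsday date is Sep 5.
Sep 17 is 12 days after Sep 5; 12 mod 7 = 5, so Tuesday + 5 = Sunday.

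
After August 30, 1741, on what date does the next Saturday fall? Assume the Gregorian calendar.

September 2, 1741

Aug 30, 1741 is a Wednesday.
From Wednesday to the next Saturday is 3 days.
Aug 30, 1741 + 3 = Sep 2, 1741.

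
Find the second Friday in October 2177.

October 1, 2177 is a Wednesday.
The first Friday is therefore October 3 (2 days later).
The second Friday is 3 + 1×7 = October 10.

October 10, 2177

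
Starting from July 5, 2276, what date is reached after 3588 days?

May 2, 2286

+365 (one year) → Jul 5, 2277 (3223 left).
+365 (one year) → Jul 5, 2278 (2858 left).
+365 (one year) → Jul 5, 2279 (2493 left).
+366 (one year; includes Feb 29, 2280) → Jul 5, 2280 (2127 left).
+365 (one year) → Jul 5, 2281 (1762 left).
+365 (one year) → Jul 5, 2282 (1397 left).
+365 (one year) → Jul 5, 2283 (1032 left).
+366 (one year; includes Feb 29, 2284) → Jul 5, 2284 (666 left).
+365 (one year) → Jul 5, 2285 (301 left).
Jul has 31 days: +27 → Aug 1, 2285 (274 left).
Aug has 31 days: +31 → Sep 1, 2285 (243 left).
Sep has 30 days: +30 → Oct 1, 2285 (213 left).
Oct has 31 days: +31 → Nov 1, 2285 (182 left).
Nov has 30 days: +30 → Dec 1, 2285 (152 left).
Dec has 31 days: +31 → Jan 1, 2286 (121 left).
Jan has 31 days: +31 → Feb 1, 2286 (90 left).
Feb has 28 days: +28 → Mar 1, 2286 (62 left).
Mar has 31 days: +31 → Apr 1, 2286 (31 left).
Apr has 30 days: +30 → May 1, 2286 (1 left).
+1 → May 2, 2286.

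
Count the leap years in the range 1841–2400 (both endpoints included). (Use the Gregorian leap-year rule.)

136

Multiples of 4 in [1841,2400]: 140.
Of those, multiples of 100: 6 (not leap unless ÷400).
Multiples of 400: 2.
Leap years = 140 − 6 + 2 = 136.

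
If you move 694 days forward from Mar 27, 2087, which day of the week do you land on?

First find the weekday of Mar 27, 2087. Doomsday rule: the anchor day for the 2000s is Tuesday. For year 87: 87÷12 = 7 r 3, and 3÷4 = 0, so 7+3+0 = 10.
Tuesday + 10 ≡ Friday — that's 2087's doomsday.
In March the doomsday date is Mar 14.
Mar 27 is 13 days after Mar 14; 13 mod 7 = 6, so Friday + 6 = Thursday.
694 mod 7 = 1, so 694 days after a Thursday is Thursday + 1 = Friday.

Friday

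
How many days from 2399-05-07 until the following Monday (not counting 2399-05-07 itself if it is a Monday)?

May 7, 2399 is a Friday.
From Friday to the next Monday is 3 days.

3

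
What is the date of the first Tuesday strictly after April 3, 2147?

April 4, 2147

Apr 3, 2147 is a Monday.
From Monday to the next Tuesday is 1 day.
Apr 3, 2147 + 1 = Apr 4, 2147.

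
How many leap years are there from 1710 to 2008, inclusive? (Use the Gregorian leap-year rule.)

Multiples of 4 in [1710,2008]: 75.
Of those, multiples of 100: 3 (not leap unless ÷400).
Multiples of 400: 1.
Leap years = 75 − 3 + 1 = 73.

73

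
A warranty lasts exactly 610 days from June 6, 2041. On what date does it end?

February 6, 2043

+365 (one year) → Jun 6, 2042 (245 left).
Jun has 30 days: +25 → Jul 1, 2042 (220 left).
Jul has 31 days: +31 → Aug 1, 2042 (189 left).
Aug has 31 days: +31 → Sep 1, 2042 (158 left).
Sep has 30 days: +30 → Oct 1, 2042 (128 left).
Oct has 31 days: +31 → Nov 1, 2042 (97 left).
Nov has 30 days: +30 → Dec 1, 2042 (67 left).
Dec has 31 days: +31 → Jan 1, 2043 (36 left).
Jan has 31 days: +31 → Feb 1, 2043 (5 left).
+5 → Feb 6, 2043.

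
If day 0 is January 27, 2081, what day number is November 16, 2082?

658

Jan 27, 2081 → Jan 27, 2082: 365 days.
Jan 27, 2082 → Feb 27, 2082: 31 days (January has 31).
Feb 27, 2082 → Mar 27, 2082: 28 days (February has 28).
Mar 27, 2082 → Apr 27, 2082: 31 days (March has 31).
Apr 27, 2082 → May 27, 2082: 30 days (April has 30).
May 27, 2082 → Jun 27, 2082: 31 days (May has 31).
Jun 27, 2082 → Jul 27, 2082: 30 days (June has 30).
Jul 27, 2082 → Aug 27, 2082: 31 days (July has 31).
Aug 27, 2082 → Sep 27, 2082: 31 days (August has 31).
Sep 27, 2082 → Oct 27, 2082: 30 days (September has 30).
Oct 27, 2082 → Nov 16, 2082: 20 days.
Total: 658 days.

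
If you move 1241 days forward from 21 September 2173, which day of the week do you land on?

Thursday

First find the weekday of Sep 21, 2173. Doomsday rule: the anchor day for the 2100s is Sunday. For year 73: 73÷12 = 6 r 1, and 1÷4 = 0, so 6+1+0 = 7.
Sunday + 7 ≡ Sunday — that's 2173's doomsday.
In September the doomsday date is Sep 5.
Sep 21 is 16 days after Sep 5; 16 mod 7 = 2, so Sunday + 2 = Tuesday.
1241 mod 7 = 2, so 1241 days after a Tuesday is Tuesday + 2 = Thursday.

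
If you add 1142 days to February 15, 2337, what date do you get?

+365 (one year) → Feb 15, 2338 (777 left).
+365 (one year) → Feb 15, 2339 (412 left).
+365 (one year) → Feb 15, 2340 (47 left).
Feb has 29 days: +15 → Mar 1, 2340 (32 left).
Mar has 31 days: +31 → Apr 1, 2340 (1 left).
+1 → Apr 2, 2340.

April 2, 2340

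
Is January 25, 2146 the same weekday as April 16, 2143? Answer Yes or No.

Yes

From Apr 16, 2143 to Jan 25, 2146 is 1015 days.
1015 mod 7 = 0, so they are the same weekday.
(Apr 16, 2143 is a Tuesday; Jan 25, 2146 is a Tuesday.)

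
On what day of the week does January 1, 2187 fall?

Doomsday rule: the anchor day for the 2100s is Sunday. For year 87: 87÷12 = 7 r 3, and 3÷4 = 0, so 7+3+0 = 10.
Sunday + 10 ≡ Wednesday — that's 2187's doomsday.
In January the doomsday date is Jan 3 (2187 is not a leap year).
Jan 1 is 2 days before Jan 3; 2 mod 7 = 2, so Wednesday − 2 = Monday.

Monday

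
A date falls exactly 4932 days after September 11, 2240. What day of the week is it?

Tuesday

First find the weekday of Sep 11, 2240. Doomsday rule: the anchor day for the 2200s is Friday. For year 40: 40÷12 = 3 r 4, and 4÷4 = 1, so 3+4+1 = 8.
Friday + 8 ≡ Saturday — that's 2240's doomsday.
In September the doomsday date is Sep 5.
Sep 11 is 6 days after Sep 5; 6 mod 7 = 6, so Saturday + 6 = Friday.
4932 mod 7 = 4, so 4932 days after a Friday is Friday + 4 = Tuesday.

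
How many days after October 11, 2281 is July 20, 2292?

3935

Oct 11, 2281 → Oct 11, 2282: 365 days.
Oct 11, 2282 → Oct 11, 2283: 365 days.
Oct 11, 2283 → Oct 11, 2284: 366 days (Feb 29, 2284 is in that span).
Oct 11, 2284 → Oct 11, 2285: 365 days.
Oct 11, 2285 → Oct 11, 2286: 365 days.
Oct 11, 2286 → Oct 11, 2287: 365 days.
Oct 11, 2287 → Oct 11, 2288: 366 days (Feb 29, 2288 is in that span).
Oct 11, 2288 → Oct 11, 2289: 365 days.
Oct 11, 2289 → Oct 11, 2290: 365 days.
Oct 11, 2290 → Oct 11, 2291: 365 days.
Oct 11, 2291 → Nov 11, 2291: 31 days (October has 31).
Nov 11, 2291 → Dec 11, 2291: 30 days (November has 30).
Dec 11, 2291 → Jan 11, 2292: 31 days (December has 31).
Jan 11, 2292 → Feb 11, 2292: 31 days (January has 31).
Feb 11, 2292 → Mar 11, 2292: 29 days (February has 29).
Mar 11, 2292 → Apr 11, 2292: 31 days (March has 31).
Apr 11, 2292 → May 11, 2292: 30 days (April has 30).
May 11, 2292 → Jun 11, 2292: 31 days (May has 31).
Jun 11, 2292 → Jul 11, 2292: 30 days (June has 30).
Jul 11, 2292 → Jul 20, 2292: 9 days.
Total: 3935 days.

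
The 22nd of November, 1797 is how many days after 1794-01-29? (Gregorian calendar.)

Jan 29, 1794 → Jan 29, 1795: 365 days.
Jan 29, 1795 → Jan 29, 1796: 365 days.
Jan 29, 1796 → Jan 29, 1797: 366 days (Feb 29, 1796 is in that span).
Jan 29, 1797 → Feb 28, 1797: 30 days (January has 31).
Feb 28, 1797 → Mar 28, 1797: 28 days (February has 28).
Mar 28, 1797 → Apr 28, 1797: 31 days (March has 31).
Apr 28, 1797 → May 28, 1797: 30 days (April has 30).
May 28, 1797 → Jun 28, 1797: 31 days (May has 31).
Jun 28, 1797 → Jul 28, 1797: 30 days (June has 30).
Jul 28, 1797 → Aug 28, 1797: 31 days (July has 31).
Aug 28, 1797 → Sep 28, 1797: 31 days (August has 31).
Sep 28, 1797 → Oct 28, 1797: 30 days (September has 30).
Oct 28, 1797 → Nov 22, 1797: 25 days.
Total: 1393 days.

1393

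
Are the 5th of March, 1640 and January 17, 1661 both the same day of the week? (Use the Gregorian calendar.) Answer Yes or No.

Yes

From Mar 5, 1640 to Jan 17, 1661 is 7623 days.
7623 mod 7 = 0, so they are the same weekday.
(Mar 5, 1640 is a Monday; Jan 17, 1661 is a Monday.)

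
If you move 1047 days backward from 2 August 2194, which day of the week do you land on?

Tuesday

Aug 2, 2194 is a Saturday.
1047 mod 7 = 4, so 1047 days before a Saturday is Saturday − 4 = Tuesday.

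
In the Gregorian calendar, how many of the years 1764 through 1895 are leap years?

Multiples of 4 in [1764,1895]: 33.
Of those, multiples of 100: 1 (not leap unless ÷400).
Multiples of 400: 0.
Leap years = 33 − 1 + 0 = 32.

32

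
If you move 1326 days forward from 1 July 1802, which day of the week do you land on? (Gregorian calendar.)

Jul 1, 1802 is a Thursday.
1326 mod 7 = 3, so 1326 days after a Thursday is Thursday + 3 = Sunday.

Sunday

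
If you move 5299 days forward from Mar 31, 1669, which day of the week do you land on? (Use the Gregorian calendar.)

First find the weekday of Mar 31, 1669. Doomsday rule: the anchor day for the 1600s is Tuesday. For year 69: 69÷12 = 5 r 9, and 9÷4 = 2, so 5+9+2 = 16.
Tuesday + 16 ≡ Thursday — that's 1669's doomsday.
In March the doomsday date is Mar 14.
Mar 31 is 17 days after Mar 14; 17 mod 7 = 3, so Thursday + 3 = Sunday.
5299 mod 7 = 0, so 5299 days after a Sunday is Sunday + 0 = Sunday.

Sunday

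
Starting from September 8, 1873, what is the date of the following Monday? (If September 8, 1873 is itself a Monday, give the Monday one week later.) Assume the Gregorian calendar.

Sep 8, 1873 is a Monday.
From Monday to the next Monday is 7 days.
Sep 8, 1873 + 7 = Sep 15, 1873.

September 15, 1873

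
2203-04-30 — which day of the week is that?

Doomsday rule: the anchor day for the 2200s is Friday. For year 03: 3÷12 = 0 r 3, and 3÷4 = 0, so 0+3+0 = 3.
Friday + 3 ≡ Monday — that's 2203's doomsday.
In April the doomsday date is Apr 4.
Apr 30 is 26 days after Apr 4; 26 mod 7 = 5, so Monday + 5 = Saturday.

Saturday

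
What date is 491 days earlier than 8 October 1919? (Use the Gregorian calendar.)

−365 (one year) → Oct 8, 1918 (126 left).
−8 → Sep 30, 1918 (end of Sep, 30 days; 118 left).
−30 → Aug 31, 1918 (end of Aug, 31 days; 88 left).
−31 → Jul 31, 1918 (end of Jul, 31 days; 57 left).
−31 → Jun 30, 1918 (end of Jun, 30 days; 26 left).
−26 → Jun 4, 1918.

June 4, 1918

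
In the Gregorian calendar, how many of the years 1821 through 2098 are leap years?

68

Multiples of 4 in [1821,2098]: 69.
Of those, multiples of 100: 2 (not leap unless ÷400).
Multiples of 400: 1.
Leap years = 69 − 2 + 1 = 68.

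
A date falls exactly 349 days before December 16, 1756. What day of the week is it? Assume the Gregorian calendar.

Friday

Dec 16, 1756 is a Thursday.
349 mod 7 = 6, so 349 days before a Thursday is Thursday − 6 = Friday.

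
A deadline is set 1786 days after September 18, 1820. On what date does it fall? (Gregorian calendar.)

August 9, 1825

+365 (one year) → Sep 18, 1821 (1421 left).
+365 (one year) → Sep 18, 1822 (1056 left).
+365 (one year) → Sep 18, 1823 (691 left).
+366 (one year; includes Feb 29, 1824) → Sep 18, 1824 (325 left).
Sep has 30 days: +13 → Oct 1, 1824 (312 left).
Oct has 31 days: +31 → Nov 1, 1824 (281 left).
Nov has 30 days: +30 → Dec 1, 1824 (251 left).
Dec has 31 days: +31 → Jan 1, 1825 (220 left).
Jan has 31 days: +31 → Feb 1, 1825 (189 left).
Feb has 28 days: +28 → Mar 1, 1825 (161 left).
Mar has 31 days: +31 → Apr 1, 1825 (130 left).
Apr has 30 days: +30 → May 1, 1825 (100 left).
May has 31 days: +31 → Jun 1, 1825 (69 left).
Jun has 30 days: +30 → Jul 1, 1825 (39 left).
Jul has 31 days: +31 → Aug 1, 1825 (8 left).
+8 → Aug 9, 1825.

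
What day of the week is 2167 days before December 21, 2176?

Tuesday

First find the weekday of Dec 21, 2176. Doomsday rule: the anchor day for the 2100s is Sunday. For year 76: 76÷12 = 6 r 4, and 4÷4 = 1, so 6+4+1 = 11.
Sunday + 11 ≡ Thursday — that's 2176's doomsday.
In December the doomsday date is Dec 12.
Dec 21 is 9 days after Dec 12; 9 mod 7 = 2, so Thursday + 2 = Saturday.
2167 mod 7 = 4, so 2167 days before a Saturday is Saturday − 4 = Tuesday.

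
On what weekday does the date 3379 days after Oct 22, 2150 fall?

Tuesday

Oct 22, 2150 is a Thursday.
3379 mod 7 = 5, so 3379 days after a Thursday is Thursday + 5 = Tuesday.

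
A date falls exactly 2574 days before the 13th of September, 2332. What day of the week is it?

Thursday

First find the weekday of Sep 13, 2332. Doomsday rule: the anchor day for the 2300s is Wednesday. For year 32: 32÷12 = 2 r 8, and 8÷4 = 2, so 2+8+2 = 12.
Wednesday + 12 ≡ Monday — that's 2332's doomsday.
In September the doomsday date is Sep 5.
Sep 13 is 8 days after Sep 5; 8 mod 7 = 1, so Monday + 1 = Tuesday.
2574 mod 7 = 5, so 2574 days before a Tuesday is Tuesday − 5 = Thursday.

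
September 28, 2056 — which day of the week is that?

Thursday

January 1, 2056 is a Saturday.
Jan 1, 2056 → Feb 1, 2056: 31 days (January has 31).
Feb 1, 2056 → Mar 1, 2056: 29 days (February has 29).
Mar 1, 2056 → Apr 1, 2056: 31 days (March has 31).
Apr 1, 2056 → May 1, 2056: 30 days (April has 30).
May 1, 2056 → Jun 1, 2056: 31 days (May has 31).
Jun 1, 2056 → Jul 1, 2056: 30 days (June has 30).
Jul 1, 2056 → Aug 1, 2056: 31 days (July has 31).
Aug 1, 2056 → Sep 1, 2056: 31 days (August has 31).
Sep 1, 2056 → Sep 28, 2056: 27 days.
Total: 271 days.
271 mod 7 = 5, so Saturday + 5 = Thursday.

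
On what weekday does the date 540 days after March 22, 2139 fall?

Monday

First find the weekday of Mar 22, 2139. Doomsday rule: the anchor day for the 2100s is Sunday. For year 39: 39÷12 = 3 r 3, and 3÷4 = 0, so 3+3+0 = 6.
Sunday + 6 ≡ Saturday — that's 2139's doomsday.
In March the doomsday date is Mar 14.
Mar 22 is 8 days after Mar 14; 8 mod 7 = 1, so Saturday + 1 = Sunday.
540 mod 7 = 1, so 540 days after a Sunday is Sunday + 1 = Monday.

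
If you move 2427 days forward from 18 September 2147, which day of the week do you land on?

First find the weekday of Sep 18, 2147. Doomsday rule: the anchor day for the 2100s is Sunday. For year 47: 47÷12 = 3 r 11, and 11÷4 = 2, so 3+11+2 = 16.
Sunday + 16 ≡ Tuesday — that's 2147's doomsday.
In September the doomsday date is Sep 5.
Sep 18 is 13 days after Sep 5; 13 mod 7 = 6, so Tuesday + 6 = Monday.
2427 mod 7 = 5, so 2427 days after a Monday is Monday + 5 = Saturday.

Saturday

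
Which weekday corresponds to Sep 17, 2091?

Monday

Doomsday rule: the anchor day for the 2000s is Tuesday. For year 91: 91÷12 = 7 r 7, and 7÷4 = 1, so 7+7+1 = 15.
Tuesday + 15 ≡ Wednesday — that's 2091's doomsday.
In September the doomsday date is Sep 5.
Sep 17 is 12 days after Sep 5; 12 mod 7 = 5, so Wednesday + 5 = Monday.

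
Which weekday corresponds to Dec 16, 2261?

Monday

Doomsday rule: the anchor day for the 2200s is Friday. For year 61: 61÷12 = 5 r 1, and 1÷4 = 0, so 5+1+0 = 6.
Friday + 6 ≡ Thursday — that's 2261's doomsday.
In December the doomsday date is Dec 12.
Dec 16 is 4 days after Dec 12; 4 mod 7 = 4, so Thursday + 4 = Monday.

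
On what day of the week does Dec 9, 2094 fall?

Doomsday rule: the anchor day for the 2000s is Tuesday. For year 94: 94÷12 = 7 r 10, and 10÷4 = 2, so 7+10+2 = 19.
Tuesday + 19 ≡ Sunday — that's 2094's doomsday.
In December the doomsday date is Dec 12.
Dec 9 is 3 days before Dec 12; 3 mod 7 = 3, so Sunday − 3 = Thursday.

Thursday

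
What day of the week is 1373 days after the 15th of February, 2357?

Saturday

Feb 15, 2357 is a Friday.
1373 mod 7 = 1, so 1373 days after a Friday is Friday + 1 = Saturday.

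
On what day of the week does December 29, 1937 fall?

January 1, 1937 is a Friday.
Jan 1, 1937 → Feb 1, 1937: 31 days (January has 31).
Feb 1, 1937 → Mar 1, 1937: 28 days (February has 28).
Mar 1, 1937 → Apr 1, 1937: 31 days (March has 31).
Apr 1, 1937 → May 1, 1937: 30 days (April has 30).
May 1, 1937 → Jun 1, 1937: 31 days (May has 31).
Jun 1, 1937 → Jul 1, 1937: 30 days (June has 30).
Jul 1, 1937 → Aug 1, 1937: 31 days (July has 31).
Aug 1, 1937 → Sep 1, 1937: 31 days (August has 31).
Sep 1, 1937 → Oct 1, 1937: 30 days (September has 30).
Oct 1, 1937 → Nov 1, 1937: 31 days (October has 31).
Nov 1, 1937 → Dec 1, 1937: 30 days (November has 30).
Dec 1, 1937 → Dec 29, 1937: 28 days.
Total: 362 days.
362 mod 7 = 5, so Friday + 5 = Wednesday.

Wednesday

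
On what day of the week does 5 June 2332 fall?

Doomsday rule: the anchor day for the 2300s is Wednesday. For year 32: 32÷12 = 2 r 8, and 8÷4 = 2, so 2+8+2 = 12.
Wednesday + 12 ≡ Monday — that's 2332's doomsday.
In June the doomsday date is Jun 6.
Jun 5 is 1 day before Jun 6; 1 mod 7 = 1, so Monday − 1 = Sunday.

Sunday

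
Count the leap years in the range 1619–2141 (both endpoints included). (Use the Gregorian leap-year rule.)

127

Multiples of 4 in [1619,2141]: 131.
Of those, multiples of 100: 5 (not leap unless ÷400).
Multiples of 400: 1.
Leap years = 131 − 5 + 1 = 127.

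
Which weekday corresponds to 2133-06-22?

Monday

Doomsday rule: the anchor day for the 2100s is Sunday. For year 33: 33÷12 = 2 r 9, and 9÷4 = 2, so 2+9+2 = 13.
Sunday + 13 ≡ Saturday — that's 2133's doomsday.
In June the doomsday date is Jun 6.
Jun 22 is 16 days after Jun 6; 16 mod 7 = 2, so Saturday + 2 = Monday.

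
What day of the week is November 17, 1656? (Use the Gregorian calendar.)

Doomsday rule: the anchor day for the 1600s is Tuesday. For year 56: 56÷12 = 4 r 8, and 8÷4 = 2, so 4+8+2 = 14.
Tuesday + 14 ≡ Tuesday — that's 1656's doomsday.
In November the doomsday date is Nov 7.
Nov 17 is 10 days after Nov 7; 10 mod 7 = 3, so Tuesday + 3 = Friday.

Friday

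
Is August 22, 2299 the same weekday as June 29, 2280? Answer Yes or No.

From Jun 29, 2280 to Aug 22, 2299 is 6993 days.
6993 mod 7 = 0, so they are the same weekday.
(Jun 29, 2280 is a Tuesday; Aug 22, 2299 is a Tuesday.)

Yes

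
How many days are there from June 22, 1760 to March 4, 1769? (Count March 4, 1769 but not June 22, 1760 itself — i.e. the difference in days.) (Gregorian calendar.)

Jun 22, 1760 → Jun 22, 1761: 365 days.
Jun 22, 1761 → Jun 22, 1762: 365 days.
Jun 22, 1762 → Jun 22, 1763: 365 days.
Jun 22, 1763 → Jun 22, 1764: 366 days (Feb 29, 1764 is in that span).
Jun 22, 1764 → Jun 22, 1765: 365 days.
Jun 22, 1765 → Jun 22, 1766: 365 days.
Jun 22, 1766 → Jun 22, 1767: 365 days.
Jun 22, 1767 → Jun 22, 1768: 366 days (Feb 29, 1768 is in that span).
Jun 22, 1768 → Jul 22, 1768: 30 days (June has 30).
Jul 22, 1768 → Aug 22, 1768: 31 days (July has 31).
Aug 22, 1768 → Sep 22, 1768: 31 days (August has 31).
Sep 22, 1768 → Oct 22, 1768: 30 days (September has 30).
Oct 22, 1768 → Nov 22, 1768: 31 days (October has 31).
Nov 22, 1768 → Dec 22, 1768: 30 days (November has 30).
Dec 22, 1768 → Jan 22, 1769: 31 days (December has 31).
Jan 22, 1769 → Feb 22, 1769: 31 days (January has 31).
Feb 22, 1769 → Mar 4, 1769: 10 days.
Total: 3177 days.

3177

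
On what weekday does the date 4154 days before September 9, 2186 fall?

First find the weekday of Sep 9, 2186. Doomsday rule: the anchor day for the 2100s is Sunday. For year 86: 86÷12 = 7 r 2, and 2÷4 = 0, so 7+2+0 = 9.
Sunday + 9 ≡ Tuesday — that's 2186's doomsday.
In September the doomsday date is Sep 5.
Sep 9 is 4 days after Sep 5; 4 mod 7 = 4, so Tuesday + 4 = Saturday.
4154 mod 7 = 3, so 4154 days before a Saturday is Saturday − 3 = Wednesday.

Wednesday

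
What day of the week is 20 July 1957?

Doomsday rule: the anchor day for the 1900s is Wednesday. For year 57: 57÷12 = 4 r 9, and 9÷4 = 2, so 4+9+2 = 15.
Wednesday + 15 ≡ Thursday — that's 1957's doomsday.
In July the doomsday date is Jul 11.
Jul 20 is 9 days after Jul 11; 9 mod 7 = 2, so Thursday + 2 = Saturday.

Saturday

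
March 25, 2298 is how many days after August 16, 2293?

Aug 16, 2293 → Aug 16, 2294: 365 days.
Aug 16, 2294 → Aug 16, 2295: 365 days.
Aug 16, 2295 → Aug 16, 2296: 366 days (Feb 29, 2296 is in that span).
Aug 16, 2296 → Aug 16, 2297: 365 days.
Aug 16, 2297 → Sep 16, 2297: 31 days (August has 31).
Sep 16, 2297 → Oct 16, 2297: 30 days (September has 30).
Oct 16, 2297 → Nov 16, 2297: 31 days (October has 31).
Nov 16, 2297 → Dec 16, 2297: 30 days (November has 30).
Dec 16, 2297 → Jan 16, 2298: 31 days (December has 31).
Jan 16, 2298 → Feb 16, 2298: 31 days (January has 31).
Feb 16, 2298 → Mar 16, 2298: 28 days (February has 28).
Mar 16, 2298 → Mar 25, 2298: 9 days.
Total: 1682 days.

1682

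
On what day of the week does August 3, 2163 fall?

Doomsday rule: the anchor day for the 2100s is Sunday. For year 63: 63÷12 = 5 r 3, and 3÷4 = 0, so 5+3+0 = 8.
Sunday + 8 ≡ Monday — that's 2163's doomsday.
In August the doomsday date is Aug 8.
Aug 3 is 5 days before Aug 8; 5 mod 7 = 5, so Monday − 5 = Wednesday.

Wednesday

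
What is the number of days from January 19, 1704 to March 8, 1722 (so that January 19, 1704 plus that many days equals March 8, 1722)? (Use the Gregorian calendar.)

Jan 19, 1704 → Jan 19, 1705: 366 days (Feb 29, 1704 is in that span).
Jan 19, 1705 → Jan 19, 1706: 365 days.
Jan 19, 1706 → Jan 19, 1707: 365 days.
Jan 19, 1707 → Jan 19, 1708: 365 days.
Jan 19, 1708 → Jan 19, 1709: 366 days (Feb 29, 1708 is in that span).
Jan 19, 1709 → Jan 19, 1710: 365 days.
Jan 19, 1710 → Jan 19, 1711: 365 days.
Jan 19, 1711 → Jan 19, 1712: 365 days.
Jan 19, 1712 → Jan 19, 1713: 366 days (Feb 29, 1712 is in that span).
Jan 19, 1713 → Jan 19, 1714: 365 days.
Jan 19, 1714 → Jan 19, 1715: 365 days.
Jan 19, 1715 → Jan 19, 1716: 365 days.
Jan 19, 1716 → Jan 19, 1717: 366 days (Feb 29, 1716 is in that span).
Jan 19, 1717 → Jan 19, 1718: 365 days.
Jan 19, 1718 → Jan 19, 1719: 365 days.
Jan 19, 1719 → Jan 19, 1720: 365 days.
Jan 19, 1720 → Jan 19, 1721: 366 days (Feb 29, 1720 is in that span).
Jan 19, 1721 → Jan 19, 1722: 365 days.
Jan 19, 1722 → Feb 19, 1722: 31 days (January has 31).
Feb 19, 1722 → Mar 8, 1722: 17 days.
Total: 6623 days.

6623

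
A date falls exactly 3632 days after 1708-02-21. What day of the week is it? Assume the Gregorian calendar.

Feb 21, 1708 is a Tuesday.
3632 mod 7 = 6, so 3632 days after a Tuesday is Tuesday + 6 = Monday.

Monday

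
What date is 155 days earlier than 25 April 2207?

−25 → Mar 31, 2207 (end of Mar, 31 days; 130 left).
−31 → Feb 28, 2207 (end of Feb, 28 days; 99 left).
−28 → Jan 31, 2207 (end of Jan, 31 days; 71 left).
−31 → Dec 31, 2206 (end of Dec, 31 days; 40 left).
−31 → Nov 30, 2206 (end of Nov, 30 days; 9 left).
−9 → Nov 21, 2206.

November 21, 2206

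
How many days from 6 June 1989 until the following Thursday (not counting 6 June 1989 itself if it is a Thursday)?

2

Jun 6, 1989 is a Tuesday.
From Tuesday to the next Thursday is 2 days.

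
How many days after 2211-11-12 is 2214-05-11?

Nov 12, 2211 → Nov 12, 2212: 366 days (Feb 29, 2212 is in that span).
Nov 12, 2212 → Nov 12, 2213: 365 days.
Nov 12, 2213 → Dec 12, 2213: 30 days (November has 30).
Dec 12, 2213 → Jan 12, 2214: 31 days (December has 31).
Jan 12, 2214 → Feb 12, 2214: 31 days (January has 31).
Feb 12, 2214 → Mar 12, 2214: 28 days (February has 28).
Mar 12, 2214 → Apr 12, 2214: 31 days (March has 31).
Apr 12, 2214 → May 11, 2214: 29 days.
Total: 911 days.

911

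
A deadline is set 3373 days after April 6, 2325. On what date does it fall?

+365 (one year) → Apr 6, 2326 (3008 left).
+365 (one year) → Apr 6, 2327 (2643 left).
+366 (one year; includes Feb 29, 2328) → Apr 6, 2328 (2277 left).
+365 (one year) → Apr 6, 2329 (1912 left).
+365 (one year) → Apr 6, 2330 (1547 left).
+365 (one year) → Apr 6, 2331 (1182 left).
+366 (one year; includes Feb 29, 2332) → Apr 6, 2332 (816 left).
+365 (one year) → Apr 6, 2333 (451 left).
+365 (one year) → Apr 6, 2334 (86 left).
Apr has 30 days: +25 → May 1, 2334 (61 left).
May has 31 days: +31 → Jun 1, 2334 (30 left).
Jun has 30 days: +30 → Jul 1, 2334 (0 left).

July 1, 2334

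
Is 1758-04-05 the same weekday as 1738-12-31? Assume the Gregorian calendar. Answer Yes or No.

From Dec 31, 1738 to Apr 5, 1758 is 7035 days.
7035 mod 7 = 0, so they are the same weekday.
(Dec 31, 1738 is a Wednesday; Apr 5, 1758 is a Wednesday.)

Yes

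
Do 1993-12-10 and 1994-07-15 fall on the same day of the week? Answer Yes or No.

Yes

From Dec 10, 1993 to Jul 15, 1994 is 217 days.
217 mod 7 = 0, so they are the same weekday.
(Dec 10, 1993 is a Friday; Jul 15, 1994 is a Friday.)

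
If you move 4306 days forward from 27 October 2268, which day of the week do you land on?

Wednesday

Oct 27, 2268 is a Tuesday.
4306 mod 7 = 1, so 4306 days after a Tuesday is Tuesday + 1 = Wednesday.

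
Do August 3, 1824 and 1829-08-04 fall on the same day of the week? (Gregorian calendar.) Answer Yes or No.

Yes

From Aug 3, 1824 to Aug 4, 1829 is 1827 days.
1827 mod 7 = 0, so they are the same weekday.
(Aug 3, 1824 is a Tuesday; Aug 4, 1829 is a Tuesday.)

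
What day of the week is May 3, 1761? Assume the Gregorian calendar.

Sunday

Doomsday rule: the anchor day for the 1700s is Sunday. For year 61: 61÷12 = 5 r 1, and 1÷4 = 0, so 5+1+0 = 6.
Sunday + 6 ≡ Saturday — that's 1761's doomsday.
In May the doomsday date is May 9.
May 3 is 6 days before May 9; 6 mod 7 = 6, so Saturday − 6 = Sunday.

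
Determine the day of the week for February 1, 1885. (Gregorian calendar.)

Sunday

Doomsday rule: the anchor day for the 1800s is Friday. For year 85: 85÷12 = 7 r 1, and 1÷4 = 0, so 7+1+0 = 8.
Friday + 8 ≡ Saturday — that's 1885's doomsday.
In February the doomsday date is Feb 28 (1885 is not a leap year).
Feb 1 is 27 days before Feb 28; 27 mod 7 = 6, so Saturday − 6 = Sunday.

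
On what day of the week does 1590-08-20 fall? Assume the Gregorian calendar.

Monday

Doomsday rule: the anchor day for the 1500s is Wednesday. For year 90: 90÷12 = 7 r 6, and 6÷4 = 1, so 7+6+1 = 14.
Wednesday + 14 ≡ Wednesday — that's 1590's doomsday.
In August the doomsday date is Aug 8.
Aug 20 is 12 days after Aug 8; 12 mod 7 = 5, so Wednesday + 5 = Monday.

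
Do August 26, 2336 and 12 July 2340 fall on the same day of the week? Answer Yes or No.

No

From Aug 26, 2336 to Jul 12, 2340 is 1416 days.
1416 mod 7 = 2, so they are different weekdays.
(Aug 26, 2336 is a Wednesday; Jul 12, 2340 is a Friday.)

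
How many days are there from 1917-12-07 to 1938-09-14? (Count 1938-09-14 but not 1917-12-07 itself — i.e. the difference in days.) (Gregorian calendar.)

7586

Dec 7, 1917 → Dec 7, 1918: 365 days.
Dec 7, 1918 → Dec 7, 1919: 365 days.
Dec 7, 1919 → Dec 7, 1920: 366 days (Feb 29, 1920 is in that span).
Dec 7, 1920 → Dec 7, 1921: 365 days.
Dec 7, 1921 → Dec 7, 1922: 365 days.
Dec 7, 1922 → Dec 7, 1923: 365 days.
Dec 7, 1923 → Dec 7, 1924: 366 days (Feb 29, 1924 is in that span).
Dec 7, 1924 → Dec 7, 1925: 365 days.
Dec 7, 1925 → Dec 7, 1926: 365 days.
Dec 7, 1926 → Dec 7, 1927: 365 days.
Dec 7, 1927 → Dec 7, 1928: 366 days (Feb 29, 1928 is in that span).
Dec 7, 1928 → Dec 7, 1929: 365 days.
Dec 7, 1929 → Dec 7, 1930: 365 days.
Dec 7, 1930 → Dec 7, 1931: 365 days.
Dec 7, 1931 → Dec 7, 1932: 366 days (Feb 29, 1932 is in that span).
Dec 7, 1932 → Dec 7, 1933: 365 days.
Dec 7, 1933 → Dec 7, 1934: 365 days.
Dec 7, 1934 → Dec 7, 1935: 365 days.
Dec 7, 1935 → Dec 7, 1936: 366 days (Feb 29, 1936 is in that span).
Dec 7, 1936 → Dec 7, 1937: 365 days.
Dec 7, 1937 → Jan 7, 1938: 31 days (December has 31).
Jan 7, 1938 → Feb 7, 1938: 31 days (January has 31).
Feb 7, 1938 → Mar 7, 1938: 28 days (February has 28).
Mar 7, 1938 → Apr 7, 1938: 31 days (March has 31).
Apr 7, 1938 → May 7, 1938: 30 days (April has 30).
May 7, 1938 → Jun 7, 1938: 31 days (May has 31).
Jun 7, 1938 → Jul 7, 1938: 30 days (June has 30).
Jul 7, 1938 → Aug 7, 1938: 31 days (July has 31).
Aug 7, 1938 → Sep 7, 1938: 31 days (August has 31).
Sep 7, 1938 → Sep 14, 1938: 7 days.
Total: 7586 days.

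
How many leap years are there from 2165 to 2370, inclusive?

Multiples of 4 in [2165,2370]: 51.
Of those, multiples of 100: 2 (not leap unless ÷400).
Multiples of 400: 0.
Leap years = 51 − 2 + 0 = 49.

49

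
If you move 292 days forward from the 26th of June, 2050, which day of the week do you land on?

First find the weekday of Jun 26, 2050. Doomsday rule: the anchor day for the 2000s is Tuesday. For year 50: 50÷12 = 4 r 2, and 2÷4 = 0, so 4+2+0 = 6.
Tuesday + 6 ≡ Monday — that's 2050's doomsday.
In June the doomsday date is Jun 6.
Jun 26 is 20 days after Jun 6; 20 mod 7 = 6, so Monday + 6 = Sunday.
292 mod 7 = 5, so 292 days after a Sunday is Sunday + 5 = Friday.

Friday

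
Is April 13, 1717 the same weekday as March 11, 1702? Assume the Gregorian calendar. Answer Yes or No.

From Mar 11, 1702 to Apr 13, 1717 is 5512 days.
5512 mod 7 = 3, so they are different weekdays.
(Mar 11, 1702 is a Saturday; Apr 13, 1717 is a Tuesday.)

No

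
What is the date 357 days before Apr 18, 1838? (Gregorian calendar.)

April 26, 1837

−18 → Mar 31, 1838 (end of Mar, 31 days; 339 left).
−31 → Feb 28, 1838 (end of Feb, 28 days; 308 left).
−28 → Jan 31, 1838 (end of Jan, 31 days; 280 left).
−31 → Dec 31, 1837 (end of Dec, 31 days; 249 left).
−31 → Nov 30, 1837 (end of Nov, 30 days; 218 left).
−30 → Oct 31, 1837 (end of Oct, 31 days; 188 left).
−31 → Sep 30, 1837 (end of Sep, 30 days; 157 left).
−30 → Aug 31, 1837 (end of Aug, 31 days; 127 left).
−31 → Jul 31, 1837 (end of Jul, 31 days; 96 left).
−31 → Jun 30, 1837 (end of Jun, 30 days; 65 left).
−30 → May 31, 1837 (end of May, 31 days; 35 left).
−31 → Apr 30, 1837 (end of Apr, 30 days; 4 left).
−4 → Apr 26, 1837.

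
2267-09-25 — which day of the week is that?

Doomsday rule: the anchor day for the 2200s is Friday. For year 67: 67÷12 = 5 r 7, and 7÷4 = 1, so 5+7+1 = 13.
Friday + 13 ≡ Thursday — that's 2267's doomsday.
In September the doomsday date is Sep 5.
Sep 25 is 20 days after Sep 5; 20 mod 7 = 6, so Thursday + 6 = Wednesday.

Wednesday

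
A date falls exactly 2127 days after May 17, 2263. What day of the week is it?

First find the weekday of May 17, 2263. Doomsday rule: the anchor day for the 2200s is Friday. For year 63: 63÷12 = 5 r 3, and 3÷4 = 0, so 5+3+0 = 8.
Friday + 8 ≡ Saturday — that's 2263's doomsday.
In May the doomsday date is May 9.
May 17 is 8 days after May 9; 8 mod 7 = 1, so Saturday + 1 = Sunday.
2127 mod 7 = 6, so 2127 days after a Sunday is Sunday + 6 = Saturday.

Saturday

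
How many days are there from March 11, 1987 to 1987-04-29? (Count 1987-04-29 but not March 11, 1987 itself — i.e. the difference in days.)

49

Mar 11, 1987 → Apr 11, 1987: 31 days (March has 31).
Apr 11, 1987 → Apr 29, 1987: 18 days.
Total: 49 days.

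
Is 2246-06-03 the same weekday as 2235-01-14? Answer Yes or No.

Yes

From Jan 14, 2235 to Jun 3, 2246 is 4158 days.
4158 mod 7 = 0, so they are the same weekday.
(Jan 14, 2235 is a Wednesday; Jun 3, 2246 is a Wednesday.)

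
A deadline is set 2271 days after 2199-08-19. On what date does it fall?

+365 (one year) → Aug 19, 2200 (1906 left).
+365 (one year) → Aug 19, 2201 (1541 left).
+365 (one year) → Aug 19, 2202 (1176 left).
+365 (one year) → Aug 19, 2203 (811 left).
+366 (one year; includes Feb 29, 2204) → Aug 19, 2204 (445 left).
+365 (one year) → Aug 19, 2205 (80 left).
Aug has 31 days: +13 → Sep 1, 2205 (67 left).
Sep has 30 days: +30 → Oct 1, 2205 (37 left).
Oct has 31 days: +31 → Nov 1, 2205 (6 left).
+6 → Nov 7, 2205.

November 7, 2205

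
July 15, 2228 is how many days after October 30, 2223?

1720

Oct 30, 2223 → Oct 30, 2224: 366 days (Feb 29, 2224 is in that span).
Oct 30, 2224 → Oct 30, 2225: 365 days.
Oct 30, 2225 → Oct 30, 2226: 365 days.
Oct 30, 2226 → Oct 30, 2227: 365 days.
Oct 30, 2227 → Nov 30, 2227: 31 days (October has 31).
Nov 30, 2227 → Dec 30, 2227: 30 days (November has 30).
Dec 30, 2227 → Jan 30, 2228: 31 days (December has 31).
Jan 30, 2228 → Feb 29, 2228: 30 days (January has 31).
Feb 29, 2228 → Mar 29, 2228: 29 days (February has 29).
Mar 29, 2228 → Apr 29, 2228: 31 days (March has 31).
Apr 29, 2228 → May 29, 2228: 30 days (April has 30).
May 29, 2228 → Jun 29, 2228: 31 days (May has 31).
Jun 29, 2228 → Jul 15, 2228: 16 days.
Total: 1720 days.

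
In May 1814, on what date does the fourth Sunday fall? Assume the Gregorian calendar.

May 1, 1814 is a Sunday.
The first Sunday is therefore May 1 (same day).
The fourth Sunday is 1 + 3×7 = May 22.

May 22, 1814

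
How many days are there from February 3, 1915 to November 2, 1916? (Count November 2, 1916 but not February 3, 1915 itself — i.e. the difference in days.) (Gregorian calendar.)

Feb 3, 1915 → Feb 3, 1916: 365 days.
Feb 3, 1916 → Mar 3, 1916: 29 days (February has 29).
Mar 3, 1916 → Apr 3, 1916: 31 days (March has 31).
Apr 3, 1916 → May 3, 1916: 30 days (April has 30).
May 3, 1916 → Jun 3, 1916: 31 days (May has 31).
Jun 3, 1916 → Jul 3, 1916: 30 days (June has 30).
Jul 3, 1916 → Aug 3, 1916: 31 days (July has 31).
Aug 3, 1916 → Sep 3, 1916: 31 days (August has 31).
Sep 3, 1916 → Oct 3, 1916: 30 days (September has 30).
Oct 3, 1916 → Nov 2, 1916: 30 days.
Total: 638 days.

638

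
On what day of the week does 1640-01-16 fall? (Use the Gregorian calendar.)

Monday

Doomsday rule: the anchor day for the 1600s is Tuesday. For year 40: 40÷12 = 3 r 4, and 4÷4 = 1, so 3+4+1 = 8.
Tuesday + 8 ≡ Wednesday — that's 1640's doomsday.
In January the doomsday date is Jan 4 (1640 is a leap year (divisible by 4)).
Jan 16 is 12 days after Jan 4; 12 mod 7 = 5, so Wednesday + 5 = Monday.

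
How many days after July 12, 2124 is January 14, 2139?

5299

Jul 12, 2124 → Jul 12, 2125: 365 days.
Jul 12, 2125 → Jul 12, 2126: 365 days.
Jul 12, 2126 → Jul 12, 2127: 365 days.
Jul 12, 2127 → Jul 12, 2128: 366 days (Feb 29, 2128 is in that span).
Jul 12, 2128 → Jul 12, 2129: 365 days.
Jul 12, 2129 → Jul 12, 2130: 365 days.
Jul 12, 2130 → Jul 12, 2131: 365 days.
Jul 12, 2131 → Jul 12, 2132: 366 days (Feb 29, 2132 is in that span).
Jul 12, 2132 → Jul 12, 2133: 365 days.
Jul 12, 2133 → Jul 12, 2134: 365 days.
Jul 12, 2134 → Jul 12, 2135: 365 days.
Jul 12, 2135 → Jul 12, 2136: 366 days (Feb 29, 2136 is in that span).
Jul 12, 2136 → Jul 12, 2137: 365 days.
Jul 12, 2137 → Jul 12, 2138: 365 days.
Jul 12, 2138 → Aug 12, 2138: 31 days (July has 31).
Aug 12, 2138 → Sep 12, 2138: 31 days (August has 31).
Sep 12, 2138 → Oct 12, 2138: 30 days (September has 30).
Oct 12, 2138 → Nov 12, 2138: 31 days (October has 31).
Nov 12, 2138 → Dec 12, 2138: 30 days (November has 30).
Dec 12, 2138 → Jan 12, 2139: 31 days (December has 31).
Jan 12, 2139 → Jan 14, 2139: 2 days.
Total: 5299 days.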